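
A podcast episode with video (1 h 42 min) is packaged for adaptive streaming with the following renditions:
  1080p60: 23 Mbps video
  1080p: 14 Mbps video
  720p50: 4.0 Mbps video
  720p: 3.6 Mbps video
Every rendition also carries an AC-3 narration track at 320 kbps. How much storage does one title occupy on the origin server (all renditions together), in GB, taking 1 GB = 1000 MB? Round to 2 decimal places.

1 h 42 min = 102 min = 6120 s
Audio: 320 kbps = 0.320 Mbps.
Sum of rendition bitrates: (23+0.320) + (14+0.320) + (4.0+0.320) + (3.6+0.320) = 45.880 Mbps.
× 6120 s = 280,786 Mb = 35,098 MB = 35.10 GB.

35.10 GB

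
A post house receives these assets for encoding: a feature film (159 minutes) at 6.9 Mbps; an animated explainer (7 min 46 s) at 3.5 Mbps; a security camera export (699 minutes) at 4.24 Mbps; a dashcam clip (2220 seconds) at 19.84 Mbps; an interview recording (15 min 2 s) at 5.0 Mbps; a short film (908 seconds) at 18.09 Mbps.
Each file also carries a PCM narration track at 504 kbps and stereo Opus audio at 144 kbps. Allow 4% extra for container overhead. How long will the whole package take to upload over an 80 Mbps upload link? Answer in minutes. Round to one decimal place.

Audio total: 504 + 144 = 648 kbps = 0.648 Mbps.
feature film: 7.548 Mbps × 9540 s × 1.04 = 74888.2 Mb
animated explainer: 4.148 Mbps × 466 s × 1.04 = 2010.3 Mb
security camera export: 4.888 Mbps × 41940 s × 1.04 = 213202.8 Mb
dashcam clip: 20.488 Mbps × 2220 s × 1.04 = 47302.7 Mb
interview recording: 5.648 Mbps × 902 s × 1.04 = 5298.3 Mb
short film: 18.738 Mbps × 908 s × 1.04 = 17694.7 Mb
Total: 360397.0 Mb = 45049.6 MB.
At 80 Mbps: 360397.0 / 80 = 4505 s ≈ 75.1 minutes.

75.1 minutes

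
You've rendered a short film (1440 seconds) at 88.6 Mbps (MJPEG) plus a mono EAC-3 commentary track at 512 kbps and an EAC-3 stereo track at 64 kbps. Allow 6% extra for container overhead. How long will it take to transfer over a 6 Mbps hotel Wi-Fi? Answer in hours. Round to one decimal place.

Audio total: 512 + 64 = 576 kbps = 0.576 Mbps.
Total bitrate: 89.176 Mbps.
File: 89.176 Mbps × 1440 s = 128413.4 Mb.
With 6% container overhead: ×1.06. → 136118.2 Mb.
At 6 Mbps: 136118.2 / 6 = 22686.4 s ≈ 6.3 hours.

6.3 hours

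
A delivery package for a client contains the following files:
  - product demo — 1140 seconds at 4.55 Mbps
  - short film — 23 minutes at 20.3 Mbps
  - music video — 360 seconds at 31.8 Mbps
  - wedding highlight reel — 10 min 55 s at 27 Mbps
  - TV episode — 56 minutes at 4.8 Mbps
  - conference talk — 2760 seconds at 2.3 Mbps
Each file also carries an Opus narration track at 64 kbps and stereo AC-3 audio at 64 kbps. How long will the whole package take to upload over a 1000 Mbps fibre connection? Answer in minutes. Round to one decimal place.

1.4 minutes

Audio total: 64 + 64 = 128 kbps = 0.128 Mbps.
product demo: 4.678 Mbps × 1140 s = 5332.9 Mb
short film: 20.428 Mbps × 1380 s = 28190.6 Mb
music video: 31.928 Mbps × 360 s = 11494.1 Mb
wedding highlight reel: 27.128 Mbps × 655 s = 17768.8 Mb
TV episode: 4.928 Mbps × 3360 s = 16558.1 Mb
conference talk: 2.428 Mbps × 2760 s = 6701.3 Mb
Total: 86045.8 Mb = 10755.7 MB.
At 1000 Mbps: 86045.8 / 1000 = 86 s ≈ 1.43 minutes.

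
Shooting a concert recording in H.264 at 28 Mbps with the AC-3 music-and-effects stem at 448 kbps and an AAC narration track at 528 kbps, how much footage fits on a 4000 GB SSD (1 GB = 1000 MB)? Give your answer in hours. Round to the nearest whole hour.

Audio total: 448 + 528 = 976 kbps = 0.976 Mbps.
Total bitrate: 28 + 0.976 = 28.976 Mbps.
Capacity: 4000 GB = 32,000,000 Mb.
Recording time: 32,000,000 / 28.976 = 1,104,362 s ≈ 307 hours.

307 hours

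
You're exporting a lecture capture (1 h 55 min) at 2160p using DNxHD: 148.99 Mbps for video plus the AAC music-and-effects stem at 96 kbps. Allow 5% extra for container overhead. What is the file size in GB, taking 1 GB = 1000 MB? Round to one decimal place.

135.0 GB

1 h 55 min = 115 min = 6900 s
Audio: 96 kbps = 0.096 Mbps.
Total bitrate: 148.99 + 0.096 = 149.086 Mbps.
Stream data: 149.086 Mbps × 6900 s = 1028693.4 Mb.
With 5% container overhead: ×1.05.
1,080,128 Mb ÷ 8 = 135,016 MB → 135.0 GB.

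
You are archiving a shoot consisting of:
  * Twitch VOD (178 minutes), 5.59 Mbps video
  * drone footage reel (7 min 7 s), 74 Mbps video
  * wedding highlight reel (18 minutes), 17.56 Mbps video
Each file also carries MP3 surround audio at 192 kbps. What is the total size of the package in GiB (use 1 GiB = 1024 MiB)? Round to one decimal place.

13.1 GiB

Audio: 192 kbps = 0.192 Mbps.
Twitch VOD: 5.782 Mbps × 10680 s = 61751.8 Mb
drone footage reel: 74.192 Mbps × 427 s = 31680.0 Mb
wedding highlight reel: 17.752 Mbps × 1080 s = 19172.2 Mb
Total: 112603.9 Mb = 14075.5 MB.
= 13.11 GiB.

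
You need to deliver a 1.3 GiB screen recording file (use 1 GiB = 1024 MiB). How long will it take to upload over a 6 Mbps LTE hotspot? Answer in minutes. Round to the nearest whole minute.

31 minutes

File: 1.3 GiB = 11166.9 Mb.
At 6 Mbps: 11166.9 / 6 = 1861.2 s ≈ 31 minutes.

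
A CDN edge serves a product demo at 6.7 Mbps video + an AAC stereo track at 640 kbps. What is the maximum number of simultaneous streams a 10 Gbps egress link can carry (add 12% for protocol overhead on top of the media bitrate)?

Audio: 640 kbps = 0.640 Mbps.
Per-viewer media rate: 7.340 Mbps.
On the wire with 12% overhead: 8.221 Mbps.
10 Gbps = 10,000 Mbps; 10,000 / 8.221 = 1216.43 → 1216 viewers.

1216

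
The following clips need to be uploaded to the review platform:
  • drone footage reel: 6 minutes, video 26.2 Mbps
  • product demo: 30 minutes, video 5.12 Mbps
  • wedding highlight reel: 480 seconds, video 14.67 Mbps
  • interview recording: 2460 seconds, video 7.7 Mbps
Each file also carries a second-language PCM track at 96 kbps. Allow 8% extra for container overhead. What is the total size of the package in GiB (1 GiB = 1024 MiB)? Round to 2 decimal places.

5.67 GiB

Audio: 96 kbps = 0.096 Mbps.
drone footage reel: 26.296 Mbps × 360 s × 1.08 = 10223.9 Mb
product demo: 5.216 Mbps × 1800 s × 1.08 = 10139.9 Mb
wedding highlight reel: 14.766 Mbps × 480 s × 1.08 = 7654.7 Mb
interview recording: 7.796 Mbps × 2460 s × 1.08 = 20712.4 Mb
Total: 48730.9 Mb = 6091.4 MB.
= 5.673 GiB.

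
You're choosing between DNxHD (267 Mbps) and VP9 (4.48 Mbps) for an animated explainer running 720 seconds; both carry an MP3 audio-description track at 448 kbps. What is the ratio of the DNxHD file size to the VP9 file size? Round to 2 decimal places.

Audio: 448 kbps = 0.448 Mbps.
DNxHD: 267.448 Mbps × 720 s = 192562.6 Mb = 24.070 GB.
VP9: 4.928 Mbps × 720 s = 3548.2 Mb = 0.444 GB.
Ratio: 24.070 / 0.444 = 54.271.

54.27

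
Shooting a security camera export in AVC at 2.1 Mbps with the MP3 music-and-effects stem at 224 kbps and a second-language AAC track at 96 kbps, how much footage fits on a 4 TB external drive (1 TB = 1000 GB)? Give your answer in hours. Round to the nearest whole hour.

Audio total: 224 + 96 = 320 kbps = 0.320 Mbps.
Total bitrate: 2.1 + 0.320 = 2.420 Mbps.
Capacity: 4 TB = 32,000,000 Mb.
Recording time: 32,000,000 / 2.420 = 13,223,140 s ≈ 3,673 hours.

3673 hours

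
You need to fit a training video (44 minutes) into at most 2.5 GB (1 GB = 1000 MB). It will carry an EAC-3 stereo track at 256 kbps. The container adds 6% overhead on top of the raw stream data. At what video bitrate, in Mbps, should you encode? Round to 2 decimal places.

Budget: 2.5 GB = 20000.0 Mb.
Stream payload after overhead: 20000.0 / 1.06 = 18867.9 Mb.
44 min = 2640 s
Total bitrate budget: 18867.9 Mb / 2640 s = 7.147 Mbps.
Audio: 256 kbps = 0.256 Mbps.
Video: 7.147 − 0.256 = 6.891 Mbps.

6.89 Mbps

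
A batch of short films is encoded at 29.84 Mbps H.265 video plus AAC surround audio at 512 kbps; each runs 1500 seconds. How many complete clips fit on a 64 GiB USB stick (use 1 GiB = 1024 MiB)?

12

Audio: 512 kbps = 0.512 Mbps.
Total bitrate: 30.352 Mbps.
Per item: 30.352 Mbps × 1500 s = 45,528 Mb = 5,691 MB.
Capacity: 64 GiB = 549,756 Mb; 12.08 items → 12 complete.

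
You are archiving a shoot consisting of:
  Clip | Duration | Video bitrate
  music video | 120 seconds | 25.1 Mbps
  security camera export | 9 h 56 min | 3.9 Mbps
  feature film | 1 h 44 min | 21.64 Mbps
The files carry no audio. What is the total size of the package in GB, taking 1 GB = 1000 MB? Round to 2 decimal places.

music video: 25.100 Mbps × 120 s = 3012.0 Mb
security camera export: 3.900 Mbps × 35760 s = 139464.0 Mb
feature film: 21.640 Mbps × 6240 s = 135033.6 Mb
Total: 277509.6 Mb = 34688.7 MB.
= 34.69 GB.

34.69 GB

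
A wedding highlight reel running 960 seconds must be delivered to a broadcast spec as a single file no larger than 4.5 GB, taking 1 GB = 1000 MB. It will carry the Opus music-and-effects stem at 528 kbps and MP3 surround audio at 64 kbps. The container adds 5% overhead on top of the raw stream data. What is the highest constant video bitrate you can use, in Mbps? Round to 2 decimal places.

Budget: 4.5 GB = 36000.0 Mb.
Stream payload after overhead: 36000.0 / 1.05 = 34285.7 Mb.
Total bitrate budget: 34285.7 Mb / 960 s = 35.714 Mbps.
Audio total: 528 + 64 = 592 kbps = 0.592 Mbps.
Video: 35.714 − 0.592 = 35.122 Mbps.

35.12 Mbps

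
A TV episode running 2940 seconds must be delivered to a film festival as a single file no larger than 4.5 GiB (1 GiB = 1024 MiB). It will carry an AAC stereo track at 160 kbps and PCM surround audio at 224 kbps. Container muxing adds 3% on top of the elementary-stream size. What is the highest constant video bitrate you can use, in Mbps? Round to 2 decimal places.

12.38 Mbps

Budget: 4.5 GiB = 38654.7 Mb.
Stream payload after overhead: 38654.7 / 1.03 = 37528.8 Mb.
Total bitrate budget: 37528.8 Mb / 2940 s = 12.765 Mbps.
Audio total: 160 + 224 = 384 kbps = 0.384 Mbps.
Video: 12.765 − 0.384 = 12.381 Mbps.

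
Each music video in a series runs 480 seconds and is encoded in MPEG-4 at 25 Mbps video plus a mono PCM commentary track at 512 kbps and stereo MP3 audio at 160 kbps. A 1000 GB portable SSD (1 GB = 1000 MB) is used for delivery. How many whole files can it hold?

Audio total: 512 + 160 = 672 kbps = 0.672 Mbps.
Total bitrate: 25.672 Mbps.
Per item: 25.672 Mbps × 480 s = 12,323 Mb = 1,540 MB.
Capacity: 1000 GB = 8,000,000 Mb; 649.22 items → 649 complete.

649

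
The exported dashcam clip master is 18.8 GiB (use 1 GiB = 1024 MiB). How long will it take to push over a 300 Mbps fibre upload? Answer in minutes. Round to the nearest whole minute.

File: 18.8 GiB = 161490.8 Mb.
At 300 Mbps: 161490.8 / 300 = 538.3 s ≈ 8.97 minutes.

9 minutes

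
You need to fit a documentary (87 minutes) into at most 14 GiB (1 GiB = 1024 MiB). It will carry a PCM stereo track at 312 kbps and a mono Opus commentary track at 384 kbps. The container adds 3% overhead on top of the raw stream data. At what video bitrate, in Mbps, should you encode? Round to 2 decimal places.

Budget: 14 GiB = 120259.1 Mb.
Stream payload after overhead: 120259.1 / 1.03 = 116756.4 Mb.
87 min = 5220 s
Total bitrate budget: 116756.4 Mb / 5220 s = 22.367 Mbps.
Audio total: 312 + 384 = 696 kbps = 0.696 Mbps.
Video: 22.367 − 0.696 = 21.671 Mbps.

21.67 Mbps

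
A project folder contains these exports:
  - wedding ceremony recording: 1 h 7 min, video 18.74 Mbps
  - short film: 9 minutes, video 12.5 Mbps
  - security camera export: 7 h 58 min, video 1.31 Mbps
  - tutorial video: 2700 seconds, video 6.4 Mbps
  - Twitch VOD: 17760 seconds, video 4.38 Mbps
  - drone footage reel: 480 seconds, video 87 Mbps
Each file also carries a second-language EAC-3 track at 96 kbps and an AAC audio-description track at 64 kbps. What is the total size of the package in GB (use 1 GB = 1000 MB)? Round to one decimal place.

Audio total: 96 + 64 = 160 kbps = 0.160 Mbps.
wedding ceremony recording: 18.900 Mbps × 4020 s = 75978.0 Mb
short film: 12.660 Mbps × 540 s = 6836.4 Mb
security camera export: 1.470 Mbps × 28680 s = 42159.6 Mb
tutorial video: 6.560 Mbps × 2700 s = 17712.0 Mb
Twitch VOD: 4.540 Mbps × 17760 s = 80630.4 Mb
drone footage reel: 87.160 Mbps × 480 s = 41836.8 Mb
Total: 265153.2 Mb = 33144.2 MB.
= 33.14 GB.

33.1 GB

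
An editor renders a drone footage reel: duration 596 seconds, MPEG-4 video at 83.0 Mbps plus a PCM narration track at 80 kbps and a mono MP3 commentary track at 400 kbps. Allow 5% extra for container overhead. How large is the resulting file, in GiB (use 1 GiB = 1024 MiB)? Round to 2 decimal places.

6.08 GiB

Audio total: 80 + 400 = 480 kbps = 0.480 Mbps.
Total bitrate: 83.0 + 0.480 = 83.480 Mbps.
Stream data: 83.480 Mbps × 596 s = 49754.1 Mb.
With 5% container overhead: ×1.05.
52,242 Mb = 6,530,223,000 bytes ÷ 1,073,741,824 = 6.082 GiB.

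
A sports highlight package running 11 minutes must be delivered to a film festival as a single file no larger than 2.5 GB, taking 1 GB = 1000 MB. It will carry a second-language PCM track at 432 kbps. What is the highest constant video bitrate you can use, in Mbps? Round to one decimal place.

Budget: 2.5 GB = 20000.0 Mb.
11 min = 660 s
Total bitrate budget: 20000.0 Mb / 660 s = 30.303 Mbps.
Audio: 432 kbps = 0.432 Mbps.
Video: 30.303 − 0.432 = 29.871 Mbps.

29.9 Mbps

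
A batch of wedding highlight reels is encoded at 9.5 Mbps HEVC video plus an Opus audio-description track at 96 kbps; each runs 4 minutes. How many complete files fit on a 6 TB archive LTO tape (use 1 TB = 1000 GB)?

4 min = 240 s
Audio: 96 kbps = 0.096 Mbps.
Total bitrate: 9.596 Mbps.
Per item: 9.596 Mbps × 240 s = 2,303 Mb = 287.9 MB.
Capacity: 6 TB = 48,000,000 Mb; 20842.02 items → 20842 complete.

20842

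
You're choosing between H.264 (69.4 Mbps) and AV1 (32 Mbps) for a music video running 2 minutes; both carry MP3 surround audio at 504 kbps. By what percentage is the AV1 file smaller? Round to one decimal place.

53.5%

2 min = 120 s
Audio: 504 kbps = 0.504 Mbps.
H.264: 69.904 Mbps × 120 s = 8388.5 Mb = 0.977 GiB.
AV1: 32.504 Mbps × 120 s = 3900.5 Mb = 0.454 GiB.
Reduction: (1 − 0.454/0.977) × 100 = 53.50%.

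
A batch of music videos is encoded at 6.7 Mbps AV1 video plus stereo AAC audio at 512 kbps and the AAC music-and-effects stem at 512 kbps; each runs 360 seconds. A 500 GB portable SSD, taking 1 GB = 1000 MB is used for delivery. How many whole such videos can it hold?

1438

Audio total: 512 + 512 = 1024 kbps = 1.024 Mbps.
Total bitrate: 7.724 Mbps.
Per item: 7.724 Mbps × 360 s = 2,781 Mb = 347.6 MB.
Capacity: 500 GB = 4,000,000 Mb; 1438.52 items → 1438 complete.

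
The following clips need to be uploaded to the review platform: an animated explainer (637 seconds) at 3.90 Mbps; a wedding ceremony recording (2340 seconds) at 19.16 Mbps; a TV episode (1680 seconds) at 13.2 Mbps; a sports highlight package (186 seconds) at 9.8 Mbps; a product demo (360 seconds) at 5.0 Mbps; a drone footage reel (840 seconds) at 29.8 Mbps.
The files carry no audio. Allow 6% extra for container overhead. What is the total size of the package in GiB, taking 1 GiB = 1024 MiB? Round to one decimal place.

animated explainer: 3.900 Mbps × 637 s × 1.06 = 2633.4 Mb
wedding ceremony recording: 19.160 Mbps × 2340 s × 1.06 = 47524.5 Mb
TV episode: 13.200 Mbps × 1680 s × 1.06 = 23506.6 Mb
sports highlight package: 9.800 Mbps × 186 s × 1.06 = 1932.2 Mb
product demo: 5.000 Mbps × 360 s × 1.06 = 1908.0 Mb
drone footage reel: 29.800 Mbps × 840 s × 1.06 = 26533.9 Mb
Total: 104038.5 Mb = 13004.8 MB.
= 12.11 GiB.

12.1 GiB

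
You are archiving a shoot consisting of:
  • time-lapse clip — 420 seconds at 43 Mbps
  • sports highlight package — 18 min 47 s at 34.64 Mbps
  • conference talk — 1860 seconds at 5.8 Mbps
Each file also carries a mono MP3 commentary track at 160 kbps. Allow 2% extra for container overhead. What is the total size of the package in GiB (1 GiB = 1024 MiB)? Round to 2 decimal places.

8.13 GiB

Audio: 160 kbps = 0.160 Mbps.
time-lapse clip: 43.160 Mbps × 420 s × 1.02 = 18489.7 Mb
sports highlight package: 34.800 Mbps × 1127 s × 1.02 = 40004.0 Mb
conference talk: 5.960 Mbps × 1860 s × 1.02 = 11307.3 Mb
Total: 69801.0 Mb = 8725.1 MB.
= 8.126 GiB.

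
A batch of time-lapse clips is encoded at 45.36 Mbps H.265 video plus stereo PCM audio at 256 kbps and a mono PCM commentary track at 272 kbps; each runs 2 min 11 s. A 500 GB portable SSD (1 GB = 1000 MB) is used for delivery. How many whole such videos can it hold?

2 min 11 s = 131 s
Audio total: 256 + 272 = 528 kbps = 0.528 Mbps.
Total bitrate: 45.888 Mbps.
Per item: 45.888 Mbps × 131 s = 6,011 Mb = 751.4 MB.
Capacity: 500 GB = 4,000,000 Mb; 665.41 items → 665 complete.

665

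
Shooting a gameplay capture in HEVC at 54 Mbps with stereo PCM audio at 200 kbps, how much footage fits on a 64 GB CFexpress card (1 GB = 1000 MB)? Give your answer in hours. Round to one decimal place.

2.6 hours

Audio: 200 kbps = 0.200 Mbps.
Total bitrate: 54 + 0.200 = 54.200 Mbps.
Capacity: 64 GB = 512,000 Mb.
Recording time: 512,000 / 54.200 = 9,446 s ≈ 2.62 hours.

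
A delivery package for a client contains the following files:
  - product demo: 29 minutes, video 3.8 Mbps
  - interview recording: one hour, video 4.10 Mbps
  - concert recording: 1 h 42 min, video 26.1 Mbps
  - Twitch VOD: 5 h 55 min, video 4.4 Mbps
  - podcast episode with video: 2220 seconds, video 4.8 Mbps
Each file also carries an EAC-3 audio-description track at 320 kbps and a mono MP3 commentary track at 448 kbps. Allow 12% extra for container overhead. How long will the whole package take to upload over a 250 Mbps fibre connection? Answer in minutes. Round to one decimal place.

Audio total: 320 + 448 = 768 kbps = 0.768 Mbps.
product demo: 4.568 Mbps × 1740 s × 1.12 = 8902.1 Mb
interview recording: 4.868 Mbps × 3600 s × 1.12 = 19627.8 Mb
concert recording: 26.868 Mbps × 6120 s × 1.12 = 184164.0 Mb
Twitch VOD: 5.168 Mbps × 21300 s × 1.12 = 123287.8 Mb
podcast episode with video: 5.568 Mbps × 2220 s × 1.12 = 13844.3 Mb
Total: 349826.0 Mb = 43728.2 MB.
At 250 Mbps: 349826.0 / 250 = 1399 s ≈ 23.3 minutes.

23.3 minutes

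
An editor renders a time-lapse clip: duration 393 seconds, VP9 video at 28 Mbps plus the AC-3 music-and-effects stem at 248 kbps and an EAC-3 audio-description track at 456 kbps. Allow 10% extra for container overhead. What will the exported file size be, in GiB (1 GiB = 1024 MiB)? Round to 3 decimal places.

1.445 GiB

Audio total: 248 + 456 = 704 kbps = 0.704 Mbps.
Total bitrate: 28 + 0.704 = 28.704 Mbps.
Stream data: 28.704 Mbps × 393 s = 11280.7 Mb.
With 10% container overhead: ×1.10.
12,409 Mb = 1,551,092,400 bytes ÷ 1,073,741,824 = 1.445 GiB.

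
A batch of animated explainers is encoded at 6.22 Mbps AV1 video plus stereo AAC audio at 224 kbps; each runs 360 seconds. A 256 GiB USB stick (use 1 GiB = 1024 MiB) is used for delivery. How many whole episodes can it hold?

947

Audio: 224 kbps = 0.224 Mbps.
Total bitrate: 6.444 Mbps.
Per item: 6.444 Mbps × 360 s = 2,320 Mb = 290.0 MB.
Capacity: 256 GiB = 2,199,023 Mb; 947.92 items → 947 complete.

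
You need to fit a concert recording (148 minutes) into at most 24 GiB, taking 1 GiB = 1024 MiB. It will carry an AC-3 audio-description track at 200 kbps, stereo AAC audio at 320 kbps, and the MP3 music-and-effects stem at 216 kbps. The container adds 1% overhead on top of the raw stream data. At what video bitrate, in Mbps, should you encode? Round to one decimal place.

22.3 Mbps

Budget: 24 GiB = 206158.4 Mb.
Stream payload after overhead: 206158.4 / 1.01 = 204117.3 Mb.
148 min = 8880 s
Total bitrate budget: 204117.3 Mb / 8880 s = 22.986 Mbps.
Audio total: 200 + 320 + 216 = 736 kbps = 0.736 Mbps.
Video: 22.986 − 0.736 = 22.250 Mbps.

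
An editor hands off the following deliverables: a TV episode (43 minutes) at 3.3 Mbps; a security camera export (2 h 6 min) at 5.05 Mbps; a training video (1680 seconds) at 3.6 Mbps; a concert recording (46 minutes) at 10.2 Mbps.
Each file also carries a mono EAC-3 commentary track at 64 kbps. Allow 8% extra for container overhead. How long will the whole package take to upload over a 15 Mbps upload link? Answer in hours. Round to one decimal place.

Audio: 64 kbps = 0.064 Mbps.
TV episode: 3.364 Mbps × 2580 s × 1.08 = 9373.4 Mb
security camera export: 5.114 Mbps × 7560 s × 1.08 = 41754.8 Mb
training video: 3.664 Mbps × 1680 s × 1.08 = 6648.0 Mb
concert recording: 10.264 Mbps × 2760 s × 1.08 = 30594.9 Mb
Total: 88371.1 Mb = 11046.4 MB.
At 15 Mbps: 88371.1 / 15 = 5891 s ≈ 1.64 hours.

1.6 hours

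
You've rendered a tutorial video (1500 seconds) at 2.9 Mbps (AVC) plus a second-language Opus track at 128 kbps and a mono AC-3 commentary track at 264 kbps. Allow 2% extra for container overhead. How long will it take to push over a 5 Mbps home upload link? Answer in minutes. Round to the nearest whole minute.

Audio total: 128 + 264 = 392 kbps = 0.392 Mbps.
Total bitrate: 3.292 Mbps.
File: 3.292 Mbps × 1500 s = 4938.0 Mb.
With 2% container overhead: ×1.02. → 5036.8 Mb.
At 5 Mbps: 5036.8 / 5 = 1007.4 s ≈ 16.8 minutes.

17 minutes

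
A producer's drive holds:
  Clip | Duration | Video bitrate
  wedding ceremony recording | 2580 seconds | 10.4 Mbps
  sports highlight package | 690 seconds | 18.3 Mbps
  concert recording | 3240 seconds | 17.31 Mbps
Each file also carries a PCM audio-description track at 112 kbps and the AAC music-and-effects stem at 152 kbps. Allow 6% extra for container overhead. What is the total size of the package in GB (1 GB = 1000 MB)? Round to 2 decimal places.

Audio total: 112 + 152 = 264 kbps = 0.264 Mbps.
wedding ceremony recording: 10.664 Mbps × 2580 s × 1.06 = 29163.9 Mb
sports highlight package: 18.564 Mbps × 690 s × 1.06 = 13577.7 Mb
concert recording: 17.574 Mbps × 3240 s × 1.06 = 60356.1 Mb
Total: 103097.8 Mb = 12887.2 MB.
= 12.89 GB.

12.89 GB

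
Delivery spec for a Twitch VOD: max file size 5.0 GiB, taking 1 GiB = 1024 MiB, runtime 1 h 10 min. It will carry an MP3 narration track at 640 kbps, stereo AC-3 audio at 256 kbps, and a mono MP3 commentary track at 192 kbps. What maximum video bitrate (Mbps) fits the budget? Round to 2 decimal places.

9.14 Mbps

Budget: 5.0 GiB = 42949.7 Mb.
1 h 10 min = 70 min = 4200 s
Total bitrate budget: 42949.7 Mb / 4200 s = 10.226 Mbps.
Audio total: 640 + 256 + 192 = 1088 kbps = 1.088 Mbps.
Video: 10.226 − 1.088 = 9.138 Mbps.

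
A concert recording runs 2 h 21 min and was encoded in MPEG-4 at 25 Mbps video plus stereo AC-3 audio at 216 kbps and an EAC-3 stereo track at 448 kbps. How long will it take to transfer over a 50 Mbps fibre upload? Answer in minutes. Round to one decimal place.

2 h 21 min = 141 min = 8460 s
Audio total: 216 + 448 = 664 kbps = 0.664 Mbps.
Total bitrate: 25.664 Mbps.
File: 25.664 Mbps × 8460 s = 217117.4 Mb.
At 50 Mbps: 217117.4 / 50 = 4342.3 s ≈ 72.4 minutes.

72.4 minutes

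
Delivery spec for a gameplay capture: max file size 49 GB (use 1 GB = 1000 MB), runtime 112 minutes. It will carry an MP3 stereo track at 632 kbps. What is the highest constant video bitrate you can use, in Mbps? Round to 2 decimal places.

Budget: 49 GB = 392000.0 Mb.
112 min = 6720 s
Total bitrate budget: 392000.0 Mb / 6720 s = 58.333 Mbps.
Audio: 632 kbps = 0.632 Mbps.
Video: 58.333 − 0.632 = 57.701 Mbps.

57.70 Mbps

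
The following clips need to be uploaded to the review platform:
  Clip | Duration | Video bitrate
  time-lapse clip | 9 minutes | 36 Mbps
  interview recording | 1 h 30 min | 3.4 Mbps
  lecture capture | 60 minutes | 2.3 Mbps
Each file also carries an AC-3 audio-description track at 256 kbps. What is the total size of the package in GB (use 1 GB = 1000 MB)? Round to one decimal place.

Audio: 256 kbps = 0.256 Mbps.
time-lapse clip: 36.256 Mbps × 540 s = 19578.2 Mb
interview recording: 3.656 Mbps × 5400 s = 19742.4 Mb
lecture capture: 2.556 Mbps × 3600 s = 9201.6 Mb
Total: 48522.2 Mb = 6065.3 MB.
= 6.065 GB.

6.1 GB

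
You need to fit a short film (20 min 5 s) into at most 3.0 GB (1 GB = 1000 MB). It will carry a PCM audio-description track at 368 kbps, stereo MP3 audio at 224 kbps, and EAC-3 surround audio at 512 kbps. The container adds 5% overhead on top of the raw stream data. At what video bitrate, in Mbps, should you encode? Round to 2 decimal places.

Budget: 3.0 GB = 24000.0 Mb.
Stream payload after overhead: 24000.0 / 1.05 = 22857.1 Mb.
20 min 5 s = 1205 s
Total bitrate budget: 22857.1 Mb / 1205 s = 18.969 Mbps.
Audio total: 368 + 224 + 512 = 1104 kbps = 1.104 Mbps.
Video: 18.969 − 1.104 = 17.865 Mbps.

17.86 Mbps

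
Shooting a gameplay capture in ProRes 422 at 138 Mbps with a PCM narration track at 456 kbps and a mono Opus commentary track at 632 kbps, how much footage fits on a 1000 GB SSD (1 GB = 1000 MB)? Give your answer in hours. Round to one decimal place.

Audio total: 456 + 632 = 1088 kbps = 1.088 Mbps.
Total bitrate: 138 + 1.088 = 139.088 Mbps.
Capacity: 1000 GB = 8,000,000 Mb.
Recording time: 8,000,000 / 139.088 = 57,518 s ≈ 16.0 hours.

16.0 hours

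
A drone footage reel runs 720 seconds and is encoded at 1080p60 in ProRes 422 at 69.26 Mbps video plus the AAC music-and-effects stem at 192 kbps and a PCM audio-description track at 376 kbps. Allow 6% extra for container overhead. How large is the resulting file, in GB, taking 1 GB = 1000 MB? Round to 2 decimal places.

6.66 GB

Audio total: 192 + 376 = 568 kbps = 0.568 Mbps.
Total bitrate: 69.26 + 0.568 = 69.828 Mbps.
Stream data: 69.828 Mbps × 720 s = 50276.2 Mb.
With 6% container overhead: ×1.06.
53,293 Mb ÷ 8 = 6,662 MB → 6.662 GB.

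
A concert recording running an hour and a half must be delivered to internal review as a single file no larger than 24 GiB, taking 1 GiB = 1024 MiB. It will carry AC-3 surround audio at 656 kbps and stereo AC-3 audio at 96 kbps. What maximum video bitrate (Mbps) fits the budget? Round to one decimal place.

37.4 Mbps

Budget: 24 GiB = 206158.4 Mb.
1.5 h = 5400 s
Total bitrate budget: 206158.4 Mb / 5400 s = 38.177 Mbps.
Audio total: 656 + 96 = 752 kbps = 0.752 Mbps.
Video: 38.177 − 0.752 = 37.425 Mbps.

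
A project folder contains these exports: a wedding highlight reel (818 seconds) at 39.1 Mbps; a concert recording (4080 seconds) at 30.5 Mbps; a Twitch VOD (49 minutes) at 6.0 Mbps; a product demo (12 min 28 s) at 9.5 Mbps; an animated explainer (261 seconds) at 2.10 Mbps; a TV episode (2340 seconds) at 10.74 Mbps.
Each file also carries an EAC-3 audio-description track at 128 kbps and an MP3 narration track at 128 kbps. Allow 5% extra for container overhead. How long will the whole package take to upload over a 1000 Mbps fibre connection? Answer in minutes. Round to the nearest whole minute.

4 minutes

Audio total: 128 + 128 = 256 kbps = 0.256 Mbps.
wedding highlight reel: 39.356 Mbps × 818 s × 1.05 = 33802.9 Mb
concert recording: 30.756 Mbps × 4080 s × 1.05 = 131758.7 Mb
Twitch VOD: 6.256 Mbps × 2940 s × 1.05 = 19312.3 Mb
product demo: 9.756 Mbps × 748 s × 1.05 = 7662.4 Mb
animated explainer: 2.356 Mbps × 261 s × 1.05 = 645.7 Mb
TV episode: 10.996 Mbps × 2340 s × 1.05 = 27017.2 Mb
Total: 220199.0 Mb = 27524.9 MB.
At 1000 Mbps: 220199.0 / 1000 = 220 s ≈ 3.67 minutes.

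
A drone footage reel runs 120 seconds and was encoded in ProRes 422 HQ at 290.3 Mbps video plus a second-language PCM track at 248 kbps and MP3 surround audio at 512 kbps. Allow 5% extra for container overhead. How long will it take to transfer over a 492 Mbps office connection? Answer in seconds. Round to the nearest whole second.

75 seconds

Audio total: 248 + 512 = 760 kbps = 0.760 Mbps.
Total bitrate: 291.060 Mbps.
File: 291.060 Mbps × 120 s = 34927.2 Mb.
With 5% container overhead: ×1.05. → 36673.6 Mb.
At 492 Mbps: 36673.6 / 492 = 74.5 s ≈ 74.5 seconds.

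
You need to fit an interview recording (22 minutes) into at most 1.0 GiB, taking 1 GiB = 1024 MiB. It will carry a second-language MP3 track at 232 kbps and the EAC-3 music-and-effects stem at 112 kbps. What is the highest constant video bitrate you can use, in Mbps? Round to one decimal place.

Budget: 1.0 GiB = 8589.9 Mb.
22 min = 1320 s
Total bitrate budget: 8589.9 Mb / 1320 s = 6.508 Mbps.
Audio total: 232 + 112 = 344 kbps = 0.344 Mbps.
Video: 6.508 − 0.344 = 6.164 Mbps.

6.2 Mbps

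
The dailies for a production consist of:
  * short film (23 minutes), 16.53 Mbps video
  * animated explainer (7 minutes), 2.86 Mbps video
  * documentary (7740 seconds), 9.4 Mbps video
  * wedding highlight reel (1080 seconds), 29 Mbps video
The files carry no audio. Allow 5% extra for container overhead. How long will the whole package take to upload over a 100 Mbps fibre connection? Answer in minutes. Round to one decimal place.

short film: 16.530 Mbps × 1380 s × 1.05 = 23952.0 Mb
animated explainer: 2.860 Mbps × 420 s × 1.05 = 1261.3 Mb
documentary: 9.400 Mbps × 7740 s × 1.05 = 76393.8 Mb
wedding highlight reel: 29.000 Mbps × 1080 s × 1.05 = 32886.0 Mb
Total: 134493.0 Mb = 16811.6 MB.
At 100 Mbps: 134493.0 / 100 = 1345 s ≈ 22.4 minutes.

22.4 minutes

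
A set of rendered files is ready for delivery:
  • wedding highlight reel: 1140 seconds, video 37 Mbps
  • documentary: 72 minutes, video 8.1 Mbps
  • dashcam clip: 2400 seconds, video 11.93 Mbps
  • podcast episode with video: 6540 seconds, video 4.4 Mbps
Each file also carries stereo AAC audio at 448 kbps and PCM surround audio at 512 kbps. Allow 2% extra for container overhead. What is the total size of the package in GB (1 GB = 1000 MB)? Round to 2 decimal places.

Audio total: 448 + 512 = 960 kbps = 0.960 Mbps.
wedding highlight reel: 37.960 Mbps × 1140 s × 1.02 = 44139.9 Mb
documentary: 9.060 Mbps × 4320 s × 1.02 = 39922.0 Mb
dashcam clip: 12.890 Mbps × 2400 s × 1.02 = 31554.7 Mb
podcast episode with video: 5.360 Mbps × 6540 s × 1.02 = 35755.5 Mb
Total: 151372.1 Mb = 18921.5 MB.
= 18.92 GB.

18.92 GB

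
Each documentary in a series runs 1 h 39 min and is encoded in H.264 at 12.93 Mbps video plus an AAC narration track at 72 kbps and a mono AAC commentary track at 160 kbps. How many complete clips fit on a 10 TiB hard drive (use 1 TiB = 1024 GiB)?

1 h 39 min = 99 min = 5940 s
Audio total: 72 + 160 = 232 kbps = 0.232 Mbps.
Total bitrate: 13.162 Mbps.
Per item: 13.162 Mbps × 5940 s = 78,182 Mb = 9,773 MB.
Capacity: 10 TiB = 87,960,930 Mb; 1125.08 items → 1125 complete.

1125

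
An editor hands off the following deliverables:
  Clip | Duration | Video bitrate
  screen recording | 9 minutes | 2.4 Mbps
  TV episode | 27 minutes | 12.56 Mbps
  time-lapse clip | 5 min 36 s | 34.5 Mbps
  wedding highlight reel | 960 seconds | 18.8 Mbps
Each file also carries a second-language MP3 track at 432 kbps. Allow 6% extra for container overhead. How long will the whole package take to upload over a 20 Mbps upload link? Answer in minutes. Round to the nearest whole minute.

47 minutes

Audio: 432 kbps = 0.432 Mbps.
screen recording: 2.832 Mbps × 540 s × 1.06 = 1621.0 Mb
TV episode: 12.992 Mbps × 1620 s × 1.06 = 22309.9 Mb
time-lapse clip: 34.932 Mbps × 336 s × 1.06 = 12441.4 Mb
wedding highlight reel: 19.232 Mbps × 960 s × 1.06 = 19570.5 Mb
Total: 55942.8 Mb = 6992.8 MB.
At 20 Mbps: 55942.8 / 20 = 2797 s ≈ 46.6 minutes.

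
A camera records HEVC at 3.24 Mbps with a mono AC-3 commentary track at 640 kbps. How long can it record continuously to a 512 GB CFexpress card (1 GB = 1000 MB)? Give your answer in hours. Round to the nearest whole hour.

293 hours

Audio: 640 kbps = 0.640 Mbps.
Total bitrate: 3.24 + 0.640 = 3.880 Mbps.
Capacity: 512 GB = 4,096,000 Mb.
Recording time: 4,096,000 / 3.880 = 1,055,670 s ≈ 293 hours.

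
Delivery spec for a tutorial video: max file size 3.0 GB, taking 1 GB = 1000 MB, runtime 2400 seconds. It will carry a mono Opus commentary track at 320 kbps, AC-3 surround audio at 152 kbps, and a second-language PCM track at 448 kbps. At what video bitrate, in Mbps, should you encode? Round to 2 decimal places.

Budget: 3.0 GB = 24000.0 Mb.
Total bitrate budget: 24000.0 Mb / 2400 s = 10.000 Mbps.
Audio total: 320 + 152 + 448 = 920 kbps = 0.920 Mbps.
Video: 10.000 − 0.920 = 9.080 Mbps.

9.08 Mbps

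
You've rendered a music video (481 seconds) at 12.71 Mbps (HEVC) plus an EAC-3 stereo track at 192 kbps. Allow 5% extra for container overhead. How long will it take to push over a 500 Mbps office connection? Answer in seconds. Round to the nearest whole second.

Audio: 192 kbps = 0.192 Mbps.
Total bitrate: 12.902 Mbps.
File: 12.902 Mbps × 481 s = 6205.9 Mb.
With 5% container overhead: ×1.05. → 6516.2 Mb.
At 500 Mbps: 6516.2 / 500 = 13.0 s ≈ 13 seconds.

13 seconds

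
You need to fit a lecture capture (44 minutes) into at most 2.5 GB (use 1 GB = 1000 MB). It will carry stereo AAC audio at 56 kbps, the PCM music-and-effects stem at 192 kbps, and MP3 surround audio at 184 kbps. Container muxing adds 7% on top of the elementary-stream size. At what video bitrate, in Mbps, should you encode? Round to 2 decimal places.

6.65 Mbps

Budget: 2.5 GB = 20000.0 Mb.
Stream payload after overhead: 20000.0 / 1.07 = 18691.6 Mb.
44 min = 2640 s
Total bitrate budget: 18691.6 Mb / 2640 s = 7.080 Mbps.
Audio total: 56 + 192 + 184 = 432 kbps = 0.432 Mbps.
Video: 7.080 − 0.432 = 6.648 Mbps.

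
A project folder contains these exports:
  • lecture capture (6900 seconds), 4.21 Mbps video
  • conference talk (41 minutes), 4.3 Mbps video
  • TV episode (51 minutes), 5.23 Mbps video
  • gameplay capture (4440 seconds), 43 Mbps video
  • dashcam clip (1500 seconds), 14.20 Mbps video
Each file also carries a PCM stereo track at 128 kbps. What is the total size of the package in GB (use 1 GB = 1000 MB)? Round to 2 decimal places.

33.78 GB

Audio: 128 kbps = 0.128 Mbps.
lecture capture: 4.338 Mbps × 6900 s = 29932.2 Mb
conference talk: 4.428 Mbps × 2460 s = 10892.9 Mb
TV episode: 5.358 Mbps × 3060 s = 16395.5 Mb
gameplay capture: 43.128 Mbps × 4440 s = 191488.3 Mb
dashcam clip: 14.328 Mbps × 1500 s = 21492.0 Mb
Total: 270200.9 Mb = 33775.1 MB.
= 33.78 GB.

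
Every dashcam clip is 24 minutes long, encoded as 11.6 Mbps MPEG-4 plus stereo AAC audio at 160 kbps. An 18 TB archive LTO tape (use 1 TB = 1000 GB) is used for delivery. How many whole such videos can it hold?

24 min = 1440 s
Audio: 160 kbps = 0.160 Mbps.
Total bitrate: 11.760 Mbps.
Per item: 11.760 Mbps × 1440 s = 16,934 Mb = 2,117 MB.
Capacity: 18 TB = 144,000,000 Mb; 8503.40 items → 8503 complete.

8503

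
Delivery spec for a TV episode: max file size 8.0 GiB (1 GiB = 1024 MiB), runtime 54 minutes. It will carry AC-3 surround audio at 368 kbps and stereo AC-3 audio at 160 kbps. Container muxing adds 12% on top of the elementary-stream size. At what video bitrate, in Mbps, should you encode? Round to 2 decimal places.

18.41 Mbps

Budget: 8.0 GiB = 68719.5 Mb.
Stream payload after overhead: 68719.5 / 1.12 = 61356.7 Mb.
54 min = 3240 s
Total bitrate budget: 61356.7 Mb / 3240 s = 18.937 Mbps.
Audio total: 368 + 160 = 528 kbps = 0.528 Mbps.
Video: 18.937 − 0.528 = 18.409 Mbps.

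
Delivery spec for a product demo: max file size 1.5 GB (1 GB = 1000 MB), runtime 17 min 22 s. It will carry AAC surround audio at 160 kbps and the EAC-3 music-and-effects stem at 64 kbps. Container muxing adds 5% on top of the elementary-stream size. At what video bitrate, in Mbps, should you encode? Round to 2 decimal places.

10.74 Mbps

Budget: 1.5 GB = 12000.0 Mb.
Stream payload after overhead: 12000.0 / 1.05 = 11428.6 Mb.
17 min 22 s = 1042 s
Total bitrate budget: 11428.6 Mb / 1042 s = 10.968 Mbps.
Audio total: 160 + 64 = 224 kbps = 0.224 Mbps.
Video: 10.968 − 0.224 = 10.744 Mbps.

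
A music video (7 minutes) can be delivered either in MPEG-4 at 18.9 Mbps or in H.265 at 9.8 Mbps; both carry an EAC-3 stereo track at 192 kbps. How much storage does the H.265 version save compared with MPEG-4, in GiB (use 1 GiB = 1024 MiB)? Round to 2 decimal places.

0.44 GiB

7 min = 420 s
Audio: 192 kbps = 0.192 Mbps.
MPEG-4: 19.092 Mbps × 420 s = 8018.6 Mb = 0.933 GiB.
H.265: 9.992 Mbps × 420 s = 4196.6 Mb = 0.489 GiB.
Saving: 0.933 − 0.489 = 0.445 GiB.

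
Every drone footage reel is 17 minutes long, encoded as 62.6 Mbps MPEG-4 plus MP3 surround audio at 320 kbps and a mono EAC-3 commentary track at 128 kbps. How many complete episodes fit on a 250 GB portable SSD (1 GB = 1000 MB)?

17 min = 1020 s
Audio total: 320 + 128 = 448 kbps = 0.448 Mbps.
Total bitrate: 63.048 Mbps.
Per item: 63.048 Mbps × 1020 s = 64,309 Mb = 8,039 MB.
Capacity: 250 GB = 2,000,000 Mb; 31.10 items → 31 complete.

31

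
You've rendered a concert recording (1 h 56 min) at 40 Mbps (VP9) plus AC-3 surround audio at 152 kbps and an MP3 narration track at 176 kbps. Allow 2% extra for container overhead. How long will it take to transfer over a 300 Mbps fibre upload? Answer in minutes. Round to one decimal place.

1 h 56 min = 116 min = 6960 s
Audio total: 152 + 176 = 328 kbps = 0.328 Mbps.
Total bitrate: 40.328 Mbps.
File: 40.328 Mbps × 6960 s = 280682.9 Mb.
With 2% container overhead: ×1.02. → 286296.5 Mb.
At 300 Mbps: 286296.5 / 300 = 954.3 s ≈ 15.9 minutes.

15.9 minutes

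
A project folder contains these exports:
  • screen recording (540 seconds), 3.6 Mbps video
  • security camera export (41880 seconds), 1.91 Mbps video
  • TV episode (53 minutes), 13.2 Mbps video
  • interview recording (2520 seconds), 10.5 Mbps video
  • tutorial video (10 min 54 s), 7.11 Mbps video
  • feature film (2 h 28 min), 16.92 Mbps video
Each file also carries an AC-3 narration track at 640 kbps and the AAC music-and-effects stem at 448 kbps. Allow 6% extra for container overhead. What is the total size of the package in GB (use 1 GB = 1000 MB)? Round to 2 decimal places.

48.76 GB

Audio total: 640 + 448 = 1088 kbps = 1.088 Mbps.
screen recording: 4.688 Mbps × 540 s × 1.06 = 2683.4 Mb
security camera export: 2.998 Mbps × 41880 s × 1.06 = 133089.6 Mb
TV episode: 14.288 Mbps × 3180 s × 1.06 = 48162.0 Mb
interview recording: 11.588 Mbps × 2520 s × 1.06 = 30953.9 Mb
tutorial video: 8.198 Mbps × 654 s × 1.06 = 5683.2 Mb
feature film: 18.008 Mbps × 8880 s × 1.06 = 169505.7 Mb
Total: 390077.8 Mb = 48759.7 MB.
= 48.76 GB.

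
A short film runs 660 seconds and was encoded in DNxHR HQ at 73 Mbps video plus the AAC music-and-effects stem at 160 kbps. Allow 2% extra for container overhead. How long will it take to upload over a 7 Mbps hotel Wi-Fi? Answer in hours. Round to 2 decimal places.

Audio: 160 kbps = 0.160 Mbps.
Total bitrate: 73.160 Mbps.
File: 73.160 Mbps × 660 s = 48285.6 Mb.
With 2% container overhead: ×1.02. → 49251.3 Mb.
At 7 Mbps: 49251.3 / 7 = 7035.9 s ≈ 1.95 hours.

1.95 hours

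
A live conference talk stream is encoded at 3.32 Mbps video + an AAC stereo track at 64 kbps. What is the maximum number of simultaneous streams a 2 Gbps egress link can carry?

591

Audio: 64 kbps = 0.064 Mbps.
Per-viewer media rate: 3.384 Mbps.
2 Gbps = 2,000 Mbps; 2,000 / 3.384 = 591.02 → 591 viewers.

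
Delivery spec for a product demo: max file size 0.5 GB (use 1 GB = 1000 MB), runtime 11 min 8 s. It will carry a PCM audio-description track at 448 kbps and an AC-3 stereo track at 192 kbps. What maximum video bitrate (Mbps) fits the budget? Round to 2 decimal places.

Budget: 0.5 GB = 4000.0 Mb.
11 min 8 s = 668 s
Total bitrate budget: 4000.0 Mb / 668 s = 5.988 Mbps.
Audio total: 448 + 192 = 640 kbps = 0.640 Mbps.
Video: 5.988 − 0.640 = 5.348 Mbps.

5.35 Mbps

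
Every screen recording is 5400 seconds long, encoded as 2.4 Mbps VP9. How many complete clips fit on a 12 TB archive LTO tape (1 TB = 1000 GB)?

7407

Per item: 2.400 Mbps × 5400 s = 12,960 Mb = 1,620 MB.
Capacity: 12 TB = 96,000,000 Mb; 7407.41 items → 7407 complete.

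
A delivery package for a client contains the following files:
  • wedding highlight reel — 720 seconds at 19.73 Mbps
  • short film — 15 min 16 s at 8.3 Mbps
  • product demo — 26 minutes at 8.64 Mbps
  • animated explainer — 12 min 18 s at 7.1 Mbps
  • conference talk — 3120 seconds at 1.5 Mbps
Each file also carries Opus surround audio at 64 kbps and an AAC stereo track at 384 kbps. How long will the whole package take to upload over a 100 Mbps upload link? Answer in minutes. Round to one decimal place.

8.1 minutes

Audio total: 64 + 384 = 448 kbps = 0.448 Mbps.
wedding highlight reel: 20.178 Mbps × 720 s = 14528.2 Mb
short film: 8.748 Mbps × 916 s = 8013.2 Mb
product demo: 9.088 Mbps × 1560 s = 14177.3 Mb
animated explainer: 7.548 Mbps × 738 s = 5570.4 Mb
conference talk: 1.948 Mbps × 3120 s = 6077.8 Mb
Total: 48366.8 Mb = 6045.8 MB.
At 100 Mbps: 48366.8 / 100 = 484 s ≈ 8.06 minutes.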